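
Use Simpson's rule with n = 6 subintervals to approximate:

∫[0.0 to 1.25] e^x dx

f(x) = e^x
a = 0.0, b = 1.25, n = 6
h = (b - a)/n = 0.208333

Simpson's rule: (h/3)[f(x₀) + 4f(x₁) + 2f(x₂) + ... + f(xₙ)]

x_0 = 0.0000, f(x_0) = 1.000000, coefficient = 1
x_1 = 0.2083, f(x_1) = 1.231624, coefficient = 4
x_2 = 0.4167, f(x_2) = 1.516897, coefficient = 2
x_3 = 0.6250, f(x_3) = 1.868246, coefficient = 4
x_4 = 0.8333, f(x_4) = 2.300976, coefficient = 2
x_5 = 1.0417, f(x_5) = 2.833936, coefficient = 4
x_6 = 1.2500, f(x_6) = 3.490343, coefficient = 1

I ≈ (0.208333/3) × 35.861312 = 2.490369
Exact value: 2.490343
Error: 0.000026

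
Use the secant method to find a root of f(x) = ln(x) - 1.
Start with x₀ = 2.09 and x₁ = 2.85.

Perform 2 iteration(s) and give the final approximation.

f(x) = ln(x) - 1
x₀ = 2.09, x₁ = 2.85

Secant formula: x_{n+1} = x_n - f(x_n)(x_n - x_{n-1})/(f(x_n) - f(x_{n-1}))

Iteration 1:
  f(2.090000) = -0.262836
  f(2.850000) = 0.047319
  x_2 = 2.850000 - 0.047319×(2.850000 - 2.090000)/(0.047319 - (-0.262836))
       = 2.734050
Iteration 2:
  f(2.850000) = 0.047319
  f(2.734050) = 0.005784
  x_3 = 2.734050 - 0.005784×(2.734050 - 2.850000)/(0.005784 - 0.047319)
       = 2.717903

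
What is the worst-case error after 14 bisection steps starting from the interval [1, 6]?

Bisection error bound: |error| ≤ (b-a)/2^n
|error| ≤ (6 - 1)/2^14 = 5/2^14
|error| ≤ 0.0003051758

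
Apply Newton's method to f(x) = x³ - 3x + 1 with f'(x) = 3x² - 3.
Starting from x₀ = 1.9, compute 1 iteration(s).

f(x) = x³ - 3x + 1
f'(x) = 3x² - 3
x₀ = 1.9

Newton-Raphson formula: x_{n+1} = x_n - f(x_n)/f'(x_n)

Iteration 1:
  f(1.900000) = 2.159000
  f'(1.900000) = 7.830000
  x_1 = 1.900000 - 2.159000/7.830000 = 1.624266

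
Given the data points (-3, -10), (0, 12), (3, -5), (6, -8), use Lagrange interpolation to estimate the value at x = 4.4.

Lagrange interpolation formula:
P(x) = Σ yᵢ × Lᵢ(x)
where Lᵢ(x) = Π_{j≠i} (x - xⱼ)/(xᵢ - xⱼ)

L_0(4.4) = (4.4 - 0)/(-3 - 0) × (4.4 - 3)/(-3 - 3) × (4.4 - 6)/(-3 - 6) = 0.060840
L_1(4.4) = (4.4 - (-3))/(0 - (-3)) × (4.4 - 3)/(0 - 3) × (4.4 - 6)/(0 - 6) = -0.306963
L_2(4.4) = (4.4 - (-3))/(3 - (-3)) × (4.4 - 0)/(3 - 0) × (4.4 - 6)/(3 - 6) = 0.964741
L_3(4.4) = (4.4 - (-3))/(6 - (-3)) × (4.4 - 0)/(6 - 0) × (4.4 - 3)/(6 - 3) = 0.281383

P(4.4) = (-10)×L_0(4.4) + 12×L_1(4.4) + (-5)×L_2(4.4) + (-8)×L_3(4.4)
P(4.4) = -11.366716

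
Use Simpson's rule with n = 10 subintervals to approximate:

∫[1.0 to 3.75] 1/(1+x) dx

f(x) = 1/(1+x)
a = 1.0, b = 3.75, n = 10
h = (b - a)/n = 0.275000

Simpson's rule: (h/3)[f(x₀) + 4f(x₁) + 2f(x₂) + ... + f(xₙ)]

x_0 = 1.0000, f(x_0) = 0.500000, coefficient = 1
x_1 = 1.2750, f(x_1) = 0.439560, coefficient = 4
x_2 = 1.5500, f(x_2) = 0.392157, coefficient = 2
x_3 = 1.8250, f(x_3) = 0.353982, coefficient = 4
x_4 = 2.1000, f(x_4) = 0.322581, coefficient = 2
x_5 = 2.3750, f(x_5) = 0.296296, coefficient = 4
x_6 = 2.6500, f(x_6) = 0.273973, coefficient = 2
x_7 = 2.9250, f(x_7) = 0.254777, coefficient = 4
x_8 = 3.2000, f(x_8) = 0.238095, coefficient = 2
x_9 = 3.4750, f(x_9) = 0.223464, coefficient = 4
x_10 = 3.7500, f(x_10) = 0.210526, coefficient = 1

I ≈ (0.275000/3) × 9.436456 = 0.865008
Exact value: 0.864997
Error: 0.000011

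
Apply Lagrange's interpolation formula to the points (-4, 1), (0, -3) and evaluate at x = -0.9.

Lagrange interpolation formula:
P(x) = Σ yᵢ × Lᵢ(x)
where Lᵢ(x) = Π_{j≠i} (x - xⱼ)/(xᵢ - xⱼ)

L_0(-0.9) = (-0.9 - 0)/(-4 - 0) = 0.225000
L_1(-0.9) = (-0.9 - (-4))/(0 - (-4)) = 0.775000

P(-0.9) = 1×L_0(-0.9) + (-3)×L_1(-0.9)
P(-0.9) = -2.100000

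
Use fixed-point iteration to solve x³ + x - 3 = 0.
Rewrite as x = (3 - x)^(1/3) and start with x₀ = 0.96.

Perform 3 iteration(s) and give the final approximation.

Equation: x³ + x - 3 = 0
Fixed-point form: x = (3 - x)^(1/3)
x₀ = 0.96

x_1 = g(0.960000) = 1.268265
x_2 = g(1.268265) = 1.200864
x_3 = g(1.200864) = 1.216246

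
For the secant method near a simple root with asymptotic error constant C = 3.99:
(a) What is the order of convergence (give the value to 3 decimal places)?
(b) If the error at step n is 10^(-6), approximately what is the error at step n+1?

(a) Secant method has superlinear convergence with order φ = (1+√5)/2 ≈ 1.618.
    This means |e_{n+1}| ≈ C|e_n|^1.618.

(b) With |e_n| = 10^(-6) and C = 3.99:
    |e_{n+1}| ≈ 3.99 × (10^(-6))^1.618 = 3.99 × 10^(-9.71)

(a) ≈ 1.618 (golden ratio); (b) |e_{n+1}| ≈ 7.812e-10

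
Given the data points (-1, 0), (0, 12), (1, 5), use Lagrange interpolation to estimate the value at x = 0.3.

Lagrange interpolation formula:
P(x) = Σ yᵢ × Lᵢ(x)
where Lᵢ(x) = Π_{j≠i} (x - xⱼ)/(xᵢ - xⱼ)

L_0(0.3) = (0.3 - 0)/(-1 - 0) × (0.3 - 1)/(-1 - 1) = -0.105000
L_1(0.3) = (0.3 - (-1))/(0 - (-1)) × (0.3 - 1)/(0 - 1) = 0.910000
L_2(0.3) = (0.3 - (-1))/(1 - (-1)) × (0.3 - 0)/(1 - 0) = 0.195000

P(0.3) = 0×L_0(0.3) + 12×L_1(0.3) + 5×L_2(0.3)
P(0.3) = 11.895000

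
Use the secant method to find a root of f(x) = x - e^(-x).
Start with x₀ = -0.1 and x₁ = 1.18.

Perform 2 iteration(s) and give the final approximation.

f(x) = x - e^(-x)
x₀ = -0.1, x₁ = 1.18

Secant formula: x_{n+1} = x_n - f(x_n)(x_n - x_{n-1})/(f(x_n) - f(x_{n-1}))

Iteration 1:
  f(-0.100000) = -1.205171
  f(1.180000) = 0.872721
  x_2 = 1.180000 - 0.872721×(1.180000 - (-0.100000))/(0.872721 - (-1.205171))
       = 0.642396
Iteration 2:
  f(1.180000) = 0.872721
  f(0.642396) = 0.116365
  x_3 = 0.642396 - 0.116365×(0.642396 - 1.180000)/(0.116365 - 0.872721)
       = 0.559686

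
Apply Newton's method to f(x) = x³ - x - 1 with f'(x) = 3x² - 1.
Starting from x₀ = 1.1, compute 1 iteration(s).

f(x) = x³ - x - 1
f'(x) = 3x² - 1
x₀ = 1.1

Newton-Raphson formula: x_{n+1} = x_n - f(x_n)/f'(x_n)

Iteration 1:
  f(1.100000) = -0.769000
  f'(1.100000) = 2.630000
  x_1 = 1.100000 - (-0.769000)/2.630000 = 1.392395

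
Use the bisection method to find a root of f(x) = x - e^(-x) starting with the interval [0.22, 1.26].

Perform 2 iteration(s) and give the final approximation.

f(x) = x - e^(-x)
Initial interval: [0.22, 1.26]

Iteration 1:
  c_1 = (0.220000 + 1.260000)/2 = 0.740000
  f(c_1) = f(0.740000) = 0.262886
  f(a) × f(c) < 0, new interval: [0.220000, 0.740000]
Iteration 2:
  c_2 = (0.220000 + 0.740000)/2 = 0.480000
  f(c_2) = f(0.480000) = -0.138783
  f(a) × f(c) ≥ 0, new interval: [0.480000, 0.740000]

After 2 iteration(s), the approximation is c_2 = 0.480000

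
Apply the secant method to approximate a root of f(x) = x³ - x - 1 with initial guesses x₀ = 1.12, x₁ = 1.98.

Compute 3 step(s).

f(x) = x³ - x - 1
x₀ = 1.12, x₁ = 1.98

Secant formula: x_{n+1} = x_n - f(x_n)(x_n - x_{n-1})/(f(x_n) - f(x_{n-1}))

Iteration 1:
  f(1.120000) = -0.715072
  f(1.980000) = 4.782392
  x_2 = 1.980000 - 4.782392×(1.980000 - 1.120000)/(4.782392 - (-0.715072))
       = 1.231863
Iteration 2:
  f(1.980000) = 4.782392
  f(1.231863) = -0.362528
  x_3 = 1.231863 - (-0.362528)×(1.231863 - 1.980000)/(-0.362528 - 4.782392)
       = 1.284579
Iteration 3:
  f(1.231863) = -0.362528
  f(1.284579) = -0.164839
  x_4 = 1.284579 - (-0.164839)×(1.284579 - 1.231863)/(-0.164839 - (-0.362528))
       = 1.328536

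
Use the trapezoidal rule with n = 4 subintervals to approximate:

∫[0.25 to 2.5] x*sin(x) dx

f(x) = x*sin(x)
a = 0.25, b = 2.5, n = 4
h = (b - a)/n = 0.562500

Trapezoidal rule: (h/2)[f(x₀) + 2f(x₁) + 2f(x₂) + ... + f(xₙ)]

x_0 = 0.2500, f(x_0) = 0.061851, coefficient = 1
x_1 = 0.8125, f(x_1) = 0.589882, coefficient = 2
x_2 = 1.3750, f(x_2) = 1.348728, coefficient = 2
x_3 = 1.9375, f(x_3) = 1.808684, coefficient = 2
x_4 = 2.5000, f(x_4) = 1.496180, coefficient = 1

I ≈ (0.562500/2) × 9.052619 = 2.546049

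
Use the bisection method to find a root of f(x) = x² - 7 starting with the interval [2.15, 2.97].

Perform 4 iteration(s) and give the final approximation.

f(x) = x² - 7
Initial interval: [2.15, 2.97]

Iteration 1:
  c_1 = (2.150000 + 2.970000)/2 = 2.560000
  f(c_1) = f(2.560000) = -0.446400
  f(a) × f(c) ≥ 0, new interval: [2.560000, 2.970000]
Iteration 2:
  c_2 = (2.560000 + 2.970000)/2 = 2.765000
  f(c_2) = f(2.765000) = 0.645225
  f(a) × f(c) < 0, new interval: [2.560000, 2.765000]
Iteration 3:
  c_3 = (2.560000 + 2.765000)/2 = 2.662500
  f(c_3) = f(2.662500) = 0.088906
  f(a) × f(c) < 0, new interval: [2.560000, 2.662500]
Iteration 4:
  c_4 = (2.560000 + 2.662500)/2 = 2.611250
  f(c_4) = f(2.611250) = -0.181373
  f(a) × f(c) ≥ 0, new interval: [2.611250, 2.662500]

After 4 iteration(s), the approximation is c_4 = 2.611250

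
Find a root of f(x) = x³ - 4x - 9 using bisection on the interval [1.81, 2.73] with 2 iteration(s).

f(x) = x³ - 4x - 9
Initial interval: [1.81, 2.73]

Iteration 1:
  c_1 = (1.810000 + 2.730000)/2 = 2.270000
  f(c_1) = f(2.270000) = -6.382917
  f(a) × f(c) ≥ 0, new interval: [2.270000, 2.730000]
Iteration 2:
  c_2 = (2.270000 + 2.730000)/2 = 2.500000
  f(c_2) = f(2.500000) = -3.375000
  f(a) × f(c) ≥ 0, new interval: [2.500000, 2.730000]

After 2 iteration(s), the approximation is c_2 = 2.500000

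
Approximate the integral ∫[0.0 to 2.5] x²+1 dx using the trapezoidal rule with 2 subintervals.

f(x) = x²+1
a = 0.0, b = 2.5, n = 2
h = (b - a)/n = 1.250000

Trapezoidal rule: (h/2)[f(x₀) + 2f(x₁) + 2f(x₂) + ... + f(xₙ)]

x_0 = 0.0000, f(x_0) = 1.000000, coefficient = 1
x_1 = 1.2500, f(x_1) = 2.562500, coefficient = 2
x_2 = 2.5000, f(x_2) = 7.250000, coefficient = 1

I ≈ (1.250000/2) × 13.375000 = 8.359375
Exact value: 7.708333
Error: 0.651042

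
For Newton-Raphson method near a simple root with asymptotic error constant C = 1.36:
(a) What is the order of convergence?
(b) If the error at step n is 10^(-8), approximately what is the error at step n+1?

(a) Newton-Raphson has quadratic (order 2) convergence near simple roots.
    This means |e_{n+1}| ≈ C|e_n|².

(b) With |e_n| = 10^(-8) and C = 1.36:
    |e_{n+1}| ≈ 1.36 × (10^(-8))² = 1.36 × 10^(-16)

(a) 2 (quadratic); (b) |e_{n+1}| ≈ 1.360e-16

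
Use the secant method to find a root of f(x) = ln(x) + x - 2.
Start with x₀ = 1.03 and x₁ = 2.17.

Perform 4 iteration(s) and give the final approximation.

f(x) = ln(x) + x - 2
x₀ = 1.03, x₁ = 2.17

Secant formula: x_{n+1} = x_n - f(x_n)(x_n - x_{n-1})/(f(x_n) - f(x_{n-1}))

Iteration 1:
  f(1.030000) = -0.940441
  f(2.170000) = 0.944727
  x_2 = 2.170000 - 0.944727×(2.170000 - 1.030000)/(0.944727 - (-0.940441))
       = 1.598704
Iteration 2:
  f(2.170000) = 0.944727
  f(1.598704) = 0.067897
  x_3 = 1.598704 - 0.067897×(1.598704 - 2.170000)/(0.067897 - 0.944727)
       = 1.554466
Iteration 3:
  f(1.598704) = 0.067897
  f(1.554466) = -0.004402
  x_4 = 1.554466 - (-0.004402)×(1.554466 - 1.598704)/(-0.004402 - 0.067897)
       = 1.557159
Iteration 4:
  f(1.554466) = -0.004402
  f(1.557159) = 0.000023
  x_5 = 1.557159 - 0.000023×(1.557159 - 1.554466)/(0.000023 - (-0.004402))
       = 1.557146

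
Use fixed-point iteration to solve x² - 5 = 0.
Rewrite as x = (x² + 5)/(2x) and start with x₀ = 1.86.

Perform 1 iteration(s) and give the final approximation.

Equation: x² - 5 = 0
Fixed-point form: x = (x² + 5)/(2x)
x₀ = 1.86

x_1 = g(1.860000) = 2.274086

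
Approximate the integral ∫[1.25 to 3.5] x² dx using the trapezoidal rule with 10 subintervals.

f(x) = x²
a = 1.25, b = 3.5, n = 10
h = (b - a)/n = 0.225000

Trapezoidal rule: (h/2)[f(x₀) + 2f(x₁) + 2f(x₂) + ... + f(xₙ)]

x_0 = 1.2500, f(x_0) = 1.562500, coefficient = 1
x_1 = 1.4750, f(x_1) = 2.175625, coefficient = 2
x_2 = 1.7000, f(x_2) = 2.890000, coefficient = 2
x_3 = 1.9250, f(x_3) = 3.705625, coefficient = 2
x_4 = 2.1500, f(x_4) = 4.622500, coefficient = 2
x_5 = 2.3750, f(x_5) = 5.640625, coefficient = 2
x_6 = 2.6000, f(x_6) = 6.760000, coefficient = 2
x_7 = 2.8250, f(x_7) = 7.980625, coefficient = 2
x_8 = 3.0500, f(x_8) = 9.302500, coefficient = 2
x_9 = 3.2750, f(x_9) = 10.725625, coefficient = 2
x_10 = 3.5000, f(x_10) = 12.250000, coefficient = 1

I ≈ (0.225000/2) × 121.418750 = 13.659609
Exact value: 13.640625
Error: 0.018984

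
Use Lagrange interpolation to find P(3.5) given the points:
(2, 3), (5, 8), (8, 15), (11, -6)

Lagrange interpolation formula:
P(x) = Σ yᵢ × Lᵢ(x)
where Lᵢ(x) = Π_{j≠i} (x - xⱼ)/(xᵢ - xⱼ)

L_0(3.5) = (3.5 - 5)/(2 - 5) × (3.5 - 8)/(2 - 8) × (3.5 - 11)/(2 - 11) = 0.312500
L_1(3.5) = (3.5 - 2)/(5 - 2) × (3.5 - 8)/(5 - 8) × (3.5 - 11)/(5 - 11) = 0.937500
L_2(3.5) = (3.5 - 2)/(8 - 2) × (3.5 - 5)/(8 - 5) × (3.5 - 11)/(8 - 11) = -0.312500
L_3(3.5) = (3.5 - 2)/(11 - 2) × (3.5 - 5)/(11 - 5) × (3.5 - 8)/(11 - 8) = 0.062500

P(3.5) = 3×L_0(3.5) + 8×L_1(3.5) + 15×L_2(3.5) + (-6)×L_3(3.5)
P(3.5) = 3.375000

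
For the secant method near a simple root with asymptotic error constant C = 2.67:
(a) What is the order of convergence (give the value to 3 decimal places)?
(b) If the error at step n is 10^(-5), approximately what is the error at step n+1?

(a) Secant method has superlinear convergence with order φ = (1+√5)/2 ≈ 1.618.
    This means |e_{n+1}| ≈ C|e_n|^1.618.

(b) With |e_n| = 10^(-5) and C = 2.67:
    |e_{n+1}| ≈ 2.67 × (10^(-5))^1.618 = 2.67 × 10^(-8.09)

(a) ≈ 1.618 (golden ratio); (b) |e_{n+1}| ≈ 2.169e-08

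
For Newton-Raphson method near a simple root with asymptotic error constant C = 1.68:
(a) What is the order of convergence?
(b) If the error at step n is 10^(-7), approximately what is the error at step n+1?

(a) Newton-Raphson has quadratic (order 2) convergence near simple roots.
    This means |e_{n+1}| ≈ C|e_n|².

(b) With |e_n| = 10^(-7) and C = 1.68:
    |e_{n+1}| ≈ 1.68 × (10^(-7))² = 1.68 × 10^(-14)

(a) 2 (quadratic); (b) |e_{n+1}| ≈ 1.680e-14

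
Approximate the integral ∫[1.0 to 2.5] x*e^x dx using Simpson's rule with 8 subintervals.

f(x) = x*e^x
a = 1.0, b = 2.5, n = 8
h = (b - a)/n = 0.187500

Simpson's rule: (h/3)[f(x₀) + 4f(x₁) + 2f(x₂) + ... + f(xₙ)]

x_0 = 1.0000, f(x_0) = 2.718282, coefficient = 1
x_1 = 1.1875, f(x_1) = 3.893663, coefficient = 4
x_2 = 1.3750, f(x_2) = 5.438230, coefficient = 2
x_3 = 1.5625, f(x_3) = 7.454271, coefficient = 4
x_4 = 1.7500, f(x_4) = 10.070555, coefficient = 2
x_5 = 1.9375, f(x_5) = 13.448916, coefficient = 4
x_6 = 2.1250, f(x_6) = 17.792407, coefficient = 2
x_7 = 2.3125, f(x_7) = 23.355423, coefficient = 4
x_8 = 2.5000, f(x_8) = 30.456235, coefficient = 1

I ≈ (0.187500/3) × 292.385987 = 18.274124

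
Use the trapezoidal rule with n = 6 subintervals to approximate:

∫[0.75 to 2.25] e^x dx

f(x) = e^x
a = 0.75, b = 2.25, n = 6
h = (b - a)/n = 0.250000

Trapezoidal rule: (h/2)[f(x₀) + 2f(x₁) + 2f(x₂) + ... + f(xₙ)]

x_0 = 0.7500, f(x_0) = 2.117000, coefficient = 1
x_1 = 1.0000, f(x_1) = 2.718282, coefficient = 2
x_2 = 1.2500, f(x_2) = 3.490343, coefficient = 2
x_3 = 1.5000, f(x_3) = 4.481689, coefficient = 2
x_4 = 1.7500, f(x_4) = 5.754603, coefficient = 2
x_5 = 2.0000, f(x_5) = 7.389056, coefficient = 2
x_6 = 2.2500, f(x_6) = 9.487736, coefficient = 1

I ≈ (0.250000/2) × 59.272681 = 7.409085
Exact value: 7.370736
Error: 0.038349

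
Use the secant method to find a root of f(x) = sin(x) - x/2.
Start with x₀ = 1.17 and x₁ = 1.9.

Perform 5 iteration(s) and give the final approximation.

f(x) = sin(x) - x/2
x₀ = 1.17, x₁ = 1.9

Secant formula: x_{n+1} = x_n - f(x_n)(x_n - x_{n-1})/(f(x_n) - f(x_{n-1}))

Iteration 1:
  f(1.170000) = 0.335751
  f(1.900000) = -0.003700
  x_2 = 1.900000 - (-0.003700)×(1.900000 - 1.170000)/(-0.003700 - 0.335751)
       = 1.892043
Iteration 2:
  f(1.900000) = -0.003700
  f(1.892043) = 0.002821
  x_3 = 1.892043 - 0.002821×(1.892043 - 1.900000)/(0.002821 - (-0.003700))
       = 1.895485
Iteration 3:
  f(1.892043) = 0.002821
  f(1.895485) = 0.000007
  x_4 = 1.895485 - 0.000007×(1.895485 - 1.892043)/(0.000007 - 0.002821)
       = 1.895494
Iteration 4:
  f(1.895485) = 0.000007
  f(1.895494) = 0.000000
  x_5 = 1.895494 - 0.000000×(1.895494 - 1.895485)/(0.000000 - 0.000007)
       = 1.895494
Iteration 5:
  f(1.895494) = 0.000000
  f(1.895494) = 0.000000
  x_6 = 1.895494 - 0.000000×(1.895494 - 1.895494)/(0.000000 - 0.000000)
       = 1.895494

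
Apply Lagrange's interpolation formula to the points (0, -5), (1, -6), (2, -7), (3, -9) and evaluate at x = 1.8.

Lagrange interpolation formula:
P(x) = Σ yᵢ × Lᵢ(x)
where Lᵢ(x) = Π_{j≠i} (x - xⱼ)/(xᵢ - xⱼ)

L_0(1.8) = (1.8 - 1)/(0 - 1) × (1.8 - 2)/(0 - 2) × (1.8 - 3)/(0 - 3) = -0.032000
L_1(1.8) = (1.8 - 0)/(1 - 0) × (1.8 - 2)/(1 - 2) × (1.8 - 3)/(1 - 3) = 0.216000
L_2(1.8) = (1.8 - 0)/(2 - 0) × (1.8 - 1)/(2 - 1) × (1.8 - 3)/(2 - 3) = 0.864000
L_3(1.8) = (1.8 - 0)/(3 - 0) × (1.8 - 1)/(3 - 1) × (1.8 - 2)/(3 - 2) = -0.048000

P(1.8) = (-5)×L_0(1.8) + (-6)×L_1(1.8) + (-7)×L_2(1.8) + (-9)×L_3(1.8)
P(1.8) = -6.752000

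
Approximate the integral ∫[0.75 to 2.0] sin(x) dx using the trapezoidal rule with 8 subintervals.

f(x) = sin(x)
a = 0.75, b = 2.0, n = 8
h = (b - a)/n = 0.156250

Trapezoidal rule: (h/2)[f(x₀) + 2f(x₁) + 2f(x₂) + ... + f(xₙ)]

x_0 = 0.7500, f(x_0) = 0.681639, coefficient = 1
x_1 = 0.9062, f(x_1) = 0.787197, coefficient = 2
x_2 = 1.0625, f(x_2) = 0.873575, coefficient = 2
x_3 = 1.2188, f(x_3) = 0.938669, coefficient = 2
x_4 = 1.3750, f(x_4) = 0.980893, coefficient = 2
x_5 = 1.5312, f(x_5) = 0.999218, coefficient = 2
x_6 = 1.6875, f(x_6) = 0.993198, coefficient = 2
x_7 = 1.8438, f(x_7) = 0.962979, coefficient = 2
x_8 = 2.0000, f(x_8) = 0.909297, coefficient = 1

I ≈ (0.156250/2) × 14.662393 = 1.145499
Exact value: 1.147836
Error: 0.002336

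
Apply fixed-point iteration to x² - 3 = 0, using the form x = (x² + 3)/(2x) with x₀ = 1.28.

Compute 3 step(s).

Equation: x² - 3 = 0
Fixed-point form: x = (x² + 3)/(2x)
x₀ = 1.28

x_1 = g(1.280000) = 1.811875
x_2 = g(1.811875) = 1.733809
x_3 = g(1.733809) = 1.732052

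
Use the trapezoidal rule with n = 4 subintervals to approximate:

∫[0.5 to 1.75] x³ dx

f(x) = x³
a = 0.5, b = 1.75, n = 4
h = (b - a)/n = 0.312500

Trapezoidal rule: (h/2)[f(x₀) + 2f(x₁) + 2f(x₂) + ... + f(xₙ)]

x_0 = 0.5000, f(x_0) = 0.125000, coefficient = 1
x_1 = 0.8125, f(x_1) = 0.536377, coefficient = 2
x_2 = 1.1250, f(x_2) = 1.423828, coefficient = 2
x_3 = 1.4375, f(x_3) = 2.970459, coefficient = 2
x_4 = 1.7500, f(x_4) = 5.359375, coefficient = 1

I ≈ (0.312500/2) × 15.345703 = 2.397766
Exact value: 2.329102
Error: 0.068665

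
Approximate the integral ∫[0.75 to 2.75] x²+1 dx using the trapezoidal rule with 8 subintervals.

f(x) = x²+1
a = 0.75, b = 2.75, n = 8
h = (b - a)/n = 0.250000

Trapezoidal rule: (h/2)[f(x₀) + 2f(x₁) + 2f(x₂) + ... + f(xₙ)]

x_0 = 0.7500, f(x_0) = 1.562500, coefficient = 1
x_1 = 1.0000, f(x_1) = 2.000000, coefficient = 2
x_2 = 1.2500, f(x_2) = 2.562500, coefficient = 2
x_3 = 1.5000, f(x_3) = 3.250000, coefficient = 2
x_4 = 1.7500, f(x_4) = 4.062500, coefficient = 2
x_5 = 2.0000, f(x_5) = 5.000000, coefficient = 2
x_6 = 2.2500, f(x_6) = 6.062500, coefficient = 2
x_7 = 2.5000, f(x_7) = 7.250000, coefficient = 2
x_8 = 2.7500, f(x_8) = 8.562500, coefficient = 1

I ≈ (0.250000/2) × 70.500000 = 8.812500
Exact value: 8.791667
Error: 0.020833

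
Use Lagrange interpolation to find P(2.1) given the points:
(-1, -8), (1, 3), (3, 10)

Lagrange interpolation formula:
P(x) = Σ yᵢ × Lᵢ(x)
where Lᵢ(x) = Π_{j≠i} (x - xⱼ)/(xᵢ - xⱼ)

L_0(2.1) = (2.1 - 1)/(-1 - 1) × (2.1 - 3)/(-1 - 3) = -0.123750
L_1(2.1) = (2.1 - (-1))/(1 - (-1)) × (2.1 - 3)/(1 - 3) = 0.697500
L_2(2.1) = (2.1 - (-1))/(3 - (-1)) × (2.1 - 1)/(3 - 1) = 0.426250

P(2.1) = (-8)×L_0(2.1) + 3×L_1(2.1) + 10×L_2(2.1)
P(2.1) = 7.345000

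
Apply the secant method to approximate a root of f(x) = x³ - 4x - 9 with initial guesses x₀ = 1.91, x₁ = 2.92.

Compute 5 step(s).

f(x) = x³ - 4x - 9
x₀ = 1.91, x₁ = 2.92

Secant formula: x_{n+1} = x_n - f(x_n)(x_n - x_{n-1})/(f(x_n) - f(x_{n-1}))

Iteration 1:
  f(1.910000) = -9.672129
  f(2.920000) = 4.217088
  x_2 = 2.920000 - 4.217088×(2.920000 - 1.910000)/(4.217088 - (-9.672129))
       = 2.613341
Iteration 2:
  f(2.920000) = 4.217088
  f(2.613341) = -1.605424
  x_3 = 2.613341 - (-1.605424)×(2.613341 - 2.920000)/(-1.605424 - 4.217088)
       = 2.697895
Iteration 3:
  f(2.613341) = -1.605424
  f(2.697895) = -0.154582
  x_4 = 2.697895 - (-0.154582)×(2.697895 - 2.613341)/(-0.154582 - (-1.605424))
       = 2.706904
Iteration 4:
  f(2.697895) = -0.154582
  f(2.706904) = 0.006759
  x_5 = 2.706904 - 0.006759×(2.706904 - 2.697895)/(0.006759 - (-0.154582))
       = 2.706526
Iteration 5:
  f(2.706904) = 0.006759
  f(2.706526) = -0.000026
  x_6 = 2.706526 - (-0.000026)×(2.706526 - 2.706904)/(-0.000026 - 0.006759)
       = 2.706528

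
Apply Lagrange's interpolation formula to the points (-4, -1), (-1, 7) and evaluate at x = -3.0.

Lagrange interpolation formula:
P(x) = Σ yᵢ × Lᵢ(x)
where Lᵢ(x) = Π_{j≠i} (x - xⱼ)/(xᵢ - xⱼ)

L_0(-3.0) = (-3.0 - (-1))/(-4 - (-1)) = 0.666667
L_1(-3.0) = (-3.0 - (-4))/(-1 - (-4)) = 0.333333

P(-3.0) = (-1)×L_0(-3.0) + 7×L_1(-3.0)
P(-3.0) = 1.666667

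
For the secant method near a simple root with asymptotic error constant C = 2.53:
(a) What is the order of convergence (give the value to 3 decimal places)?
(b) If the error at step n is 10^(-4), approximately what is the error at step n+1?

(a) Secant method has superlinear convergence with order φ = (1+√5)/2 ≈ 1.618.
    This means |e_{n+1}| ≈ C|e_n|^1.618.

(b) With |e_n| = 10^(-4) and C = 2.53:
    |e_{n+1}| ≈ 2.53 × (10^(-4))^1.618 = 2.53 × 10^(-6.47)

(a) ≈ 1.618 (golden ratio); (b) |e_{n+1}| ≈ 8.531e-07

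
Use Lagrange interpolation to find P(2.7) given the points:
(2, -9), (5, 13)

Lagrange interpolation formula:
P(x) = Σ yᵢ × Lᵢ(x)
where Lᵢ(x) = Π_{j≠i} (x - xⱼ)/(xᵢ - xⱼ)

L_0(2.7) = (2.7 - 5)/(2 - 5) = 0.766667
L_1(2.7) = (2.7 - 2)/(5 - 2) = 0.233333

P(2.7) = (-9)×L_0(2.7) + 13×L_1(2.7)
P(2.7) = -3.866667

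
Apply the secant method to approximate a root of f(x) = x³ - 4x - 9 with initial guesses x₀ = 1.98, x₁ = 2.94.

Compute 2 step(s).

f(x) = x³ - 4x - 9
x₀ = 1.98, x₁ = 2.94

Secant formula: x_{n+1} = x_n - f(x_n)(x_n - x_{n-1})/(f(x_n) - f(x_{n-1}))

Iteration 1:
  f(1.980000) = -9.157608
  f(2.940000) = 4.652184
  x_2 = 2.940000 - 4.652184×(2.940000 - 1.980000)/(4.652184 - (-9.157608))
       = 2.616599
Iteration 2:
  f(2.940000) = 4.652184
  f(2.616599) = -1.551610
  x_3 = 2.616599 - (-1.551610)×(2.616599 - 2.940000)/(-1.551610 - 4.652184)
       = 2.697484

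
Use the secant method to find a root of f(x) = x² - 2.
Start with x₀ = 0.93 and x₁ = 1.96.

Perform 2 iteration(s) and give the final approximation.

f(x) = x² - 2
x₀ = 0.93, x₁ = 1.96

Secant formula: x_{n+1} = x_n - f(x_n)(x_n - x_{n-1})/(f(x_n) - f(x_{n-1}))

Iteration 1:
  f(0.930000) = -1.135100
  f(1.960000) = 1.841600
  x_2 = 1.960000 - 1.841600×(1.960000 - 0.930000)/(1.841600 - (-1.135100))
       = 1.322768
Iteration 2:
  f(1.960000) = 1.841600
  f(1.322768) = -0.250284
  x_3 = 1.322768 - (-0.250284)×(1.322768 - 1.960000)/(-0.250284 - 1.841600)
       = 1.399010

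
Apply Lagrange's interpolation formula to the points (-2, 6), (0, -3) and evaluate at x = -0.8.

Lagrange interpolation formula:
P(x) = Σ yᵢ × Lᵢ(x)
where Lᵢ(x) = Π_{j≠i} (x - xⱼ)/(xᵢ - xⱼ)

L_0(-0.8) = (-0.8 - 0)/(-2 - 0) = 0.400000
L_1(-0.8) = (-0.8 - (-2))/(0 - (-2)) = 0.600000

P(-0.8) = 6×L_0(-0.8) + (-3)×L_1(-0.8)
P(-0.8) = 0.600000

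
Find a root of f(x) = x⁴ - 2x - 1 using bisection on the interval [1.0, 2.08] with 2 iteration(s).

f(x) = x⁴ - 2x - 1
Initial interval: [1.0, 2.08]

Iteration 1:
  c_1 = (1.000000 + 2.080000)/2 = 1.540000
  f(c_1) = f(1.540000) = 1.544487
  f(a) × f(c) < 0, new interval: [1.000000, 1.540000]
Iteration 2:
  c_2 = (1.000000 + 1.540000)/2 = 1.270000
  f(c_2) = f(1.270000) = -0.938554
  f(a) × f(c) ≥ 0, new interval: [1.270000, 1.540000]

After 2 iteration(s), the approximation is c_2 = 1.270000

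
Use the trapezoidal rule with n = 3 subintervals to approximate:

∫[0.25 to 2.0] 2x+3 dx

f(x) = 2x+3
a = 0.25, b = 2.0, n = 3
h = (b - a)/n = 0.583333

Trapezoidal rule: (h/2)[f(x₀) + 2f(x₁) + 2f(x₂) + ... + f(xₙ)]

x_0 = 0.2500, f(x_0) = 3.500000, coefficient = 1
x_1 = 0.8333, f(x_1) = 4.666667, coefficient = 2
x_2 = 1.4167, f(x_2) = 5.833333, coefficient = 2
x_3 = 2.0000, f(x_3) = 7.000000, coefficient = 1

I ≈ (0.583333/2) × 31.500000 = 9.187500
Exact value: 9.187500
Error: 0.000000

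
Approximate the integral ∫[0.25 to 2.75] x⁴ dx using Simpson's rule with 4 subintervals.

f(x) = x⁴
a = 0.25, b = 2.75, n = 4
h = (b - a)/n = 0.625000

Simpson's rule: (h/3)[f(x₀) + 4f(x₁) + 2f(x₂) + ... + f(xₙ)]

x_0 = 0.2500, f(x_0) = 0.003906, coefficient = 1
x_1 = 0.8750, f(x_1) = 0.586182, coefficient = 4
x_2 = 1.5000, f(x_2) = 5.062500, coefficient = 2
x_3 = 2.1250, f(x_3) = 20.390869, coefficient = 4
x_4 = 2.7500, f(x_4) = 57.191406, coefficient = 1

I ≈ (0.625000/3) × 151.228516 = 31.505941
Exact value: 31.455078
Error: 0.050863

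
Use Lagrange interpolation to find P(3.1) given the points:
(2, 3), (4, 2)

Lagrange interpolation formula:
P(x) = Σ yᵢ × Lᵢ(x)
where Lᵢ(x) = Π_{j≠i} (x - xⱼ)/(xᵢ - xⱼ)

L_0(3.1) = (3.1 - 4)/(2 - 4) = 0.450000
L_1(3.1) = (3.1 - 2)/(4 - 2) = 0.550000

P(3.1) = 3×L_0(3.1) + 2×L_1(3.1)
P(3.1) = 2.450000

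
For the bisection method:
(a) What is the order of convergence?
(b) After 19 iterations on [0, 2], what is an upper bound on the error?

(a) Bisection has linear (order 1) convergence; the error is halved each step.

(b) Error bound = (b-a)/2^n = (2 - 0)/2^{19}
    = 2/2^{19}

(a) 1 (linear); (b) error ≤ 3.81e-06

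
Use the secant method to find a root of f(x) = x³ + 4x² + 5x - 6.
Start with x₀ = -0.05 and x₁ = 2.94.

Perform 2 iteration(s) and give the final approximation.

f(x) = x³ + 4x² + 5x - 6
x₀ = -0.05, x₁ = 2.94

Secant formula: x_{n+1} = x_n - f(x_n)(x_n - x_{n-1})/(f(x_n) - f(x_{n-1}))

Iteration 1:
  f(-0.050000) = -6.240125
  f(2.940000) = 68.686584
  x_2 = 2.940000 - 68.686584×(2.940000 - (-0.050000))/(68.686584 - (-6.240125))
       = 0.199016
Iteration 2:
  f(2.940000) = 68.686584
  f(0.199016) = -4.838606
  x_3 = 0.199016 - (-4.838606)×(0.199016 - 2.940000)/(-4.838606 - 68.686584)
       = 0.379397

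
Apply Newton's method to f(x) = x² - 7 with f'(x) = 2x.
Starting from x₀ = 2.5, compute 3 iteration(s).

f(x) = x² - 7
f'(x) = 2x
x₀ = 2.5

Newton-Raphson formula: x_{n+1} = x_n - f(x_n)/f'(x_n)

Iteration 1:
  f(2.500000) = -0.750000
  f'(2.500000) = 5.000000
  x_1 = 2.500000 - (-0.750000)/5.000000 = 2.650000
Iteration 2:
  f(2.650000) = 0.022500
  f'(2.650000) = 5.300000
  x_2 = 2.650000 - 0.022500/5.300000 = 2.645755
Iteration 3:
  f(2.645755) = 0.000018
  f'(2.645755) = 5.291509
  x_3 = 2.645755 - 0.000018/5.291509 = 2.645751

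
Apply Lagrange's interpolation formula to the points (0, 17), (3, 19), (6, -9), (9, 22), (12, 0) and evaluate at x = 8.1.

Lagrange interpolation formula:
P(x) = Σ yᵢ × Lᵢ(x)
where Lᵢ(x) = Π_{j≠i} (x - xⱼ)/(xᵢ - xⱼ)

L_0(8.1) = (8.1 - 3)/(0 - 3) × (8.1 - 6)/(0 - 6) × (8.1 - 9)/(0 - 9) × (8.1 - 12)/(0 - 12) = 0.019338
L_1(8.1) = (8.1 - 0)/(3 - 0) × (8.1 - 6)/(3 - 6) × (8.1 - 9)/(3 - 9) × (8.1 - 12)/(3 - 12) = -0.122850
L_2(8.1) = (8.1 - 0)/(6 - 0) × (8.1 - 3)/(6 - 3) × (8.1 - 9)/(6 - 9) × (8.1 - 12)/(6 - 12) = 0.447525
L_3(8.1) = (8.1 - 0)/(9 - 0) × (8.1 - 3)/(9 - 3) × (8.1 - 6)/(9 - 6) × (8.1 - 12)/(9 - 12) = 0.696150
L_4(8.1) = (8.1 - 0)/(12 - 0) × (8.1 - 3)/(12 - 3) × (8.1 - 6)/(12 - 6) × (8.1 - 9)/(12 - 9) = -0.040163

P(8.1) = 17×L_0(8.1) + 19×L_1(8.1) + (-9)×L_2(8.1) + 22×L_3(8.1) + 0×L_4(8.1)
P(8.1) = 9.282162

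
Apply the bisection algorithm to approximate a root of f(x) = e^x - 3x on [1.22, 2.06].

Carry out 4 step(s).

f(x) = e^x - 3x
Initial interval: [1.22, 2.06]

Iteration 1:
  c_1 = (1.220000 + 2.060000)/2 = 1.640000
  f(c_1) = f(1.640000) = 0.235170
  f(a) × f(c) < 0, new interval: [1.220000, 1.640000]
Iteration 2:
  c_2 = (1.220000 + 1.640000)/2 = 1.430000
  f(c_2) = f(1.430000) = -0.111301
  f(a) × f(c) ≥ 0, new interval: [1.430000, 1.640000]
Iteration 3:
  c_3 = (1.430000 + 1.640000)/2 = 1.535000
  f(c_3) = f(1.535000) = 0.036326
  f(a) × f(c) < 0, new interval: [1.430000, 1.535000]
Iteration 4:
  c_4 = (1.430000 + 1.535000)/2 = 1.482500
  f(c_4) = f(1.482500) = -0.043558
  f(a) × f(c) ≥ 0, new interval: [1.482500, 1.535000]

After 4 iteration(s), the approximation is c_4 = 1.482500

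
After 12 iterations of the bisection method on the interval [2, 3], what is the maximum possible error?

Bisection error bound: |error| ≤ (b-a)/2^n
|error| ≤ (3 - 2)/2^12 = 1/2^12
|error| ≤ 0.0002441406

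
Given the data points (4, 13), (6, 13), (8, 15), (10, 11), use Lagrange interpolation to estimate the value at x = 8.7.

Lagrange interpolation formula:
P(x) = Σ yᵢ × Lᵢ(x)
where Lᵢ(x) = Π_{j≠i} (x - xⱼ)/(xᵢ - xⱼ)

L_0(8.7) = (8.7 - 6)/(4 - 6) × (8.7 - 8)/(4 - 8) × (8.7 - 10)/(4 - 10) = 0.051187
L_1(8.7) = (8.7 - 4)/(6 - 4) × (8.7 - 8)/(6 - 8) × (8.7 - 10)/(6 - 10) = -0.267312
L_2(8.7) = (8.7 - 4)/(8 - 4) × (8.7 - 6)/(8 - 6) × (8.7 - 10)/(8 - 10) = 1.031062
L_3(8.7) = (8.7 - 4)/(10 - 4) × (8.7 - 6)/(10 - 6) × (8.7 - 8)/(10 - 8) = 0.185062

P(8.7) = 13×L_0(8.7) + 13×L_1(8.7) + 15×L_2(8.7) + 11×L_3(8.7)
P(8.7) = 14.692000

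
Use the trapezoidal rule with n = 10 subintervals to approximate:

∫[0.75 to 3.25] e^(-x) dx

f(x) = e^(-x)
a = 0.75, b = 3.25, n = 10
h = (b - a)/n = 0.250000

Trapezoidal rule: (h/2)[f(x₀) + 2f(x₁) + 2f(x₂) + ... + f(xₙ)]

x_0 = 0.7500, f(x_0) = 0.472367, coefficient = 1
x_1 = 1.0000, f(x_1) = 0.367879, coefficient = 2
x_2 = 1.2500, f(x_2) = 0.286505, coefficient = 2
x_3 = 1.5000, f(x_3) = 0.223130, coefficient = 2
x_4 = 1.7500, f(x_4) = 0.173774, coefficient = 2
x_5 = 2.0000, f(x_5) = 0.135335, coefficient = 2
x_6 = 2.2500, f(x_6) = 0.105399, coefficient = 2
x_7 = 2.5000, f(x_7) = 0.082085, coefficient = 2
x_8 = 2.7500, f(x_8) = 0.063928, coefficient = 2
x_9 = 3.0000, f(x_9) = 0.049787, coefficient = 2
x_10 = 3.2500, f(x_10) = 0.038774, coefficient = 1

I ≈ (0.250000/2) × 3.486786 = 0.435848
Exact value: 0.433592
Error: 0.002256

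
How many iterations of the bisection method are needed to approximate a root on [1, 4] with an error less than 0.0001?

We need (b-a)/2^n ≤ 0.0001
(4 - 1)/2^n ≤ 0.0001
3/2^n ≤ 0.0001
2^n ≥ 30000
n ≥ log₂(30000) = 14.87
n ≥ 15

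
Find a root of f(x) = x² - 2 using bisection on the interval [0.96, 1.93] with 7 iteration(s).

f(x) = x² - 2
Initial interval: [0.96, 1.93]

Iteration 1:
  c_1 = (0.960000 + 1.930000)/2 = 1.445000
  f(c_1) = f(1.445000) = 0.088025
  f(a) × f(c) < 0, new interval: [0.960000, 1.445000]
Iteration 2:
  c_2 = (0.960000 + 1.445000)/2 = 1.202500
  f(c_2) = f(1.202500) = -0.553994
  f(a) × f(c) ≥ 0, new interval: [1.202500, 1.445000]
Iteration 3:
  c_3 = (1.202500 + 1.445000)/2 = 1.323750
  f(c_3) = f(1.323750) = -0.247686
  f(a) × f(c) ≥ 0, new interval: [1.323750, 1.445000]
Iteration 4:
  c_4 = (1.323750 + 1.445000)/2 = 1.384375
  f(c_4) = f(1.384375) = -0.083506
  f(a) × f(c) ≥ 0, new interval: [1.384375, 1.445000]
Iteration 5:
  c_5 = (1.384375 + 1.445000)/2 = 1.414687
  f(c_5) = f(1.414687) = 0.001341
  f(a) × f(c) < 0, new interval: [1.384375, 1.414687]
Iteration 6:
  c_6 = (1.384375 + 1.414687)/2 = 1.399531
  f(c_6) = f(1.399531) = -0.041312
  f(a) × f(c) ≥ 0, new interval: [1.399531, 1.414687]
Iteration 7:
  c_7 = (1.399531 + 1.414687)/2 = 1.407109
  f(c_7) = f(1.407109) = -0.020043
  f(a) × f(c) ≥ 0, new interval: [1.407109, 1.414687]

After 7 iteration(s), the approximation is c_7 = 1.407109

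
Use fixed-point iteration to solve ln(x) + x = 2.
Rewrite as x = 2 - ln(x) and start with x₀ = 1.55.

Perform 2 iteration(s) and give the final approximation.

Equation: ln(x) + x = 2
Fixed-point form: x = 2 - ln(x)
x₀ = 1.55

x_1 = g(1.550000) = 1.561745
x_2 = g(1.561745) = 1.554196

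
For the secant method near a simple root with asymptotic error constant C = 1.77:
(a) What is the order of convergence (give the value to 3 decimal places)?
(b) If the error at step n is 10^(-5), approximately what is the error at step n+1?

(a) Secant method has superlinear convergence with order φ = (1+√5)/2 ≈ 1.618.
    This means |e_{n+1}| ≈ C|e_n|^1.618.

(b) With |e_n| = 10^(-5) and C = 1.77:
    |e_{n+1}| ≈ 1.77 × (10^(-5))^1.618 = 1.77 × 10^(-8.09)

(a) ≈ 1.618 (golden ratio); (b) |e_{n+1}| ≈ 1.438e-08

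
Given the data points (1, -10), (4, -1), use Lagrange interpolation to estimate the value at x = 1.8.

Lagrange interpolation formula:
P(x) = Σ yᵢ × Lᵢ(x)
where Lᵢ(x) = Π_{j≠i} (x - xⱼ)/(xᵢ - xⱼ)

L_0(1.8) = (1.8 - 4)/(1 - 4) = 0.733333
L_1(1.8) = (1.8 - 1)/(4 - 1) = 0.266667

P(1.8) = (-10)×L_0(1.8) + (-1)×L_1(1.8)
P(1.8) = -7.600000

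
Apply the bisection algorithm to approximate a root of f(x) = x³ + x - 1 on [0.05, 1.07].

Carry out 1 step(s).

f(x) = x³ + x - 1
Initial interval: [0.05, 1.07]

Iteration 1:
  c_1 = (0.050000 + 1.070000)/2 = 0.560000
  f(c_1) = f(0.560000) = -0.264384
  f(a) × f(c) ≥ 0, new interval: [0.560000, 1.070000]

After 1 iteration(s), the approximation is c_1 = 0.560000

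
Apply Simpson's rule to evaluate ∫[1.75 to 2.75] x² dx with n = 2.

f(x) = x²
a = 1.75, b = 2.75, n = 2
h = (b - a)/n = 0.500000

Simpson's rule: (h/3)[f(x₀) + 4f(x₁) + 2f(x₂) + ... + f(xₙ)]

x_0 = 1.7500, f(x_0) = 3.062500, coefficient = 1
x_1 = 2.2500, f(x_1) = 5.062500, coefficient = 4
x_2 = 2.7500, f(x_2) = 7.562500, coefficient = 1

I ≈ (0.500000/3) × 30.875000 = 5.145833
Exact value: 5.145833
Error: 0.000000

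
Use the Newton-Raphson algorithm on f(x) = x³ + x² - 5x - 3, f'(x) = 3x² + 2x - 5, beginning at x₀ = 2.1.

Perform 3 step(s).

f(x) = x³ + x² - 5x - 3
f'(x) = 3x² + 2x - 5
x₀ = 2.1

Newton-Raphson formula: x_{n+1} = x_n - f(x_n)/f'(x_n)

Iteration 1:
  f(2.100000) = 0.171000
  f'(2.100000) = 12.430000
  x_1 = 2.100000 - 0.171000/12.430000 = 2.086243
Iteration 2:
  f(2.086243) = 0.001379
  f'(2.086243) = 12.229715
  x_2 = 2.086243 - 0.001379/12.229715 = 2.086130
Iteration 3:
  f(2.086130) = 0.000000
  f'(2.086130) = 12.228078
  x_3 = 2.086130 - 0.000000/12.228078 = 2.086130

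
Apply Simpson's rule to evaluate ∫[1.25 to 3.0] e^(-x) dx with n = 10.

f(x) = e^(-x)
a = 1.25, b = 3.0, n = 10
h = (b - a)/n = 0.175000

Simpson's rule: (h/3)[f(x₀) + 4f(x₁) + 2f(x₂) + ... + f(xₙ)]

x_0 = 1.2500, f(x_0) = 0.286505, coefficient = 1
x_1 = 1.4250, f(x_1) = 0.240508, coefficient = 4
x_2 = 1.6000, f(x_2) = 0.201897, coefficient = 2
x_3 = 1.7750, f(x_3) = 0.169483, coefficient = 4
x_4 = 1.9500, f(x_4) = 0.142274, coefficient = 2
x_5 = 2.1250, f(x_5) = 0.119433, coefficient = 4
x_6 = 2.3000, f(x_6) = 0.100259, coefficient = 2
x_7 = 2.4750, f(x_7) = 0.084163, coefficient = 4
x_8 = 2.6500, f(x_8) = 0.070651, coefficient = 2
x_9 = 2.8250, f(x_9) = 0.059309, coefficient = 4
x_10 = 3.0000, f(x_10) = 0.049787, coefficient = 1

I ≈ (0.175000/3) × 4.058039 = 0.236719
Exact value: 0.236718
Error: 0.000001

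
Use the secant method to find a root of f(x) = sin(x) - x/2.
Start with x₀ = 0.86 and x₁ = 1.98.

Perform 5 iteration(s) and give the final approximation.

f(x) = sin(x) - x/2
x₀ = 0.86, x₁ = 1.98

Secant formula: x_{n+1} = x_n - f(x_n)(x_n - x_{n-1})/(f(x_n) - f(x_{n-1}))

Iteration 1:
  f(0.860000) = 0.327843
  f(1.980000) = -0.072562
  x_2 = 1.980000 - (-0.072562)×(1.980000 - 0.860000)/(-0.072562 - 0.327843)
       = 1.777032
Iteration 2:
  f(1.980000) = -0.072562
  f(1.777032) = 0.090293
  x_3 = 1.777032 - 0.090293×(1.777032 - 1.980000)/(0.090293 - (-0.072562))
       = 1.889565
Iteration 3:
  f(1.777032) = 0.090293
  f(1.889565) = 0.004840
  x_4 = 1.889565 - 0.004840×(1.889565 - 1.777032)/(0.004840 - 0.090293)
       = 1.895938
Iteration 4:
  f(1.889565) = 0.004840
  f(1.895938) = -0.000364
  x_5 = 1.895938 - (-0.000364)×(1.895938 - 1.889565)/(-0.000364 - 0.004840)
       = 1.895493
Iteration 5:
  f(1.895938) = -0.000364
  f(1.895493) = 0.000001
  x_6 = 1.895493 - 0.000001×(1.895493 - 1.895938)/(0.000001 - (-0.000364))
       = 1.895494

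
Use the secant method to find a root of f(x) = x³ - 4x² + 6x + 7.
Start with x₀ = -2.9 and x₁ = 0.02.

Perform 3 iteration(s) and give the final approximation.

f(x) = x³ - 4x² + 6x + 7
x₀ = -2.9, x₁ = 0.02

Secant formula: x_{n+1} = x_n - f(x_n)(x_n - x_{n-1})/(f(x_n) - f(x_{n-1}))

Iteration 1:
  f(-2.900000) = -68.429000
  f(0.020000) = 7.118408
  x_2 = 0.020000 - 7.118408×(0.020000 - (-2.900000))/(7.118408 - (-68.429000))
       = -0.255135
Iteration 2:
  f(0.020000) = 7.118408
  f(-0.255135) = 5.192205
  x_3 = -0.255135 - 5.192205×(-0.255135 - 0.020000)/(5.192205 - 7.118408)
       = -0.996780
Iteration 3:
  f(-0.255135) = 5.192205
  f(-0.996780) = -3.945333
  x_4 = -0.996780 - (-3.945333)×(-0.996780 - (-0.255135))/(-3.945333 - 5.192205)
       = -0.676559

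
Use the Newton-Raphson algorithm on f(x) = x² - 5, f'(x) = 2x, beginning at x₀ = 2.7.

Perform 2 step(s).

f(x) = x² - 5
f'(x) = 2x
x₀ = 2.7

Newton-Raphson formula: x_{n+1} = x_n - f(x_n)/f'(x_n)

Iteration 1:
  f(2.700000) = 2.290000
  f'(2.700000) = 5.400000
  x_1 = 2.700000 - 2.290000/5.400000 = 2.275926
Iteration 2:
  f(2.275926) = 0.179839
  f'(2.275926) = 4.551852
  x_2 = 2.275926 - 0.179839/4.551852 = 2.236417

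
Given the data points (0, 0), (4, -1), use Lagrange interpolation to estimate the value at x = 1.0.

Lagrange interpolation formula:
P(x) = Σ yᵢ × Lᵢ(x)
where Lᵢ(x) = Π_{j≠i} (x - xⱼ)/(xᵢ - xⱼ)

L_0(1.0) = (1.0 - 4)/(0 - 4) = 0.750000
L_1(1.0) = (1.0 - 0)/(4 - 0) = 0.250000

P(1.0) = 0×L_0(1.0) + (-1)×L_1(1.0)
P(1.0) = -0.250000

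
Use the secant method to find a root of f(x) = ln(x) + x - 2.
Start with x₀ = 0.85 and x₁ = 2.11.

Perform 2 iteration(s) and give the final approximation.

f(x) = ln(x) + x - 2
x₀ = 0.85, x₁ = 2.11

Secant formula: x_{n+1} = x_n - f(x_n)(x_n - x_{n-1})/(f(x_n) - f(x_{n-1}))

Iteration 1:
  f(0.850000) = -1.312519
  f(2.110000) = 0.856688
  x_2 = 2.110000 - 0.856688×(2.110000 - 0.850000)/(0.856688 - (-1.312519))
       = 1.612386
Iteration 2:
  f(2.110000) = 0.856688
  f(1.612386) = 0.090102
  x_3 = 1.612386 - 0.090102×(1.612386 - 2.110000)/(0.090102 - 0.856688)
       = 1.553899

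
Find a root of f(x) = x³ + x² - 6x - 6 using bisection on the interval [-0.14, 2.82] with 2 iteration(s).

f(x) = x³ + x² - 6x - 6
Initial interval: [-0.14, 2.82]

Iteration 1:
  c_1 = (-0.140000 + 2.820000)/2 = 1.340000
  f(c_1) = f(1.340000) = -9.838296
  f(a) × f(c) ≥ 0, new interval: [1.340000, 2.820000]
Iteration 2:
  c_2 = (1.340000 + 2.820000)/2 = 2.080000
  f(c_2) = f(2.080000) = -5.154688
  f(a) × f(c) ≥ 0, new interval: [2.080000, 2.820000]

After 2 iteration(s), the approximation is c_2 = 2.080000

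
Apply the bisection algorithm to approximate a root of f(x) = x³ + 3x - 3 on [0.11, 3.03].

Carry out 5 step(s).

f(x) = x³ + 3x - 3
Initial interval: [0.11, 3.03]

Iteration 1:
  c_1 = (0.110000 + 3.030000)/2 = 1.570000
  f(c_1) = f(1.570000) = 5.579893
  f(a) × f(c) < 0, new interval: [0.110000, 1.570000]
Iteration 2:
  c_2 = (0.110000 + 1.570000)/2 = 0.840000
  f(c_2) = f(0.840000) = 0.112704
  f(a) × f(c) < 0, new interval: [0.110000, 0.840000]
Iteration 3:
  c_3 = (0.110000 + 0.840000)/2 = 0.475000
  f(c_3) = f(0.475000) = -1.467828
  f(a) × f(c) ≥ 0, new interval: [0.475000, 0.840000]
Iteration 4:
  c_4 = (0.475000 + 0.840000)/2 = 0.657500
  f(c_4) = f(0.657500) = -0.743259
  f(a) × f(c) ≥ 0, new interval: [0.657500, 0.840000]
Iteration 5:
  c_5 = (0.657500 + 0.840000)/2 = 0.748750
  f(c_5) = f(0.748750) = -0.333981
  f(a) × f(c) ≥ 0, new interval: [0.748750, 0.840000]

After 5 iteration(s), the approximation is c_5 = 0.748750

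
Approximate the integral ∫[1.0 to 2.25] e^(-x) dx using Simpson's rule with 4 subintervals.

f(x) = e^(-x)
a = 1.0, b = 2.25, n = 4
h = (b - a)/n = 0.312500

Simpson's rule: (h/3)[f(x₀) + 4f(x₁) + 2f(x₂) + ... + f(xₙ)]

x_0 = 1.0000, f(x_0) = 0.367879, coefficient = 1
x_1 = 1.3125, f(x_1) = 0.269146, coefficient = 4
x_2 = 1.6250, f(x_2) = 0.196912, coefficient = 2
x_3 = 1.9375, f(x_3) = 0.144064, coefficient = 4
x_4 = 2.2500, f(x_4) = 0.105399, coefficient = 1

I ≈ (0.312500/3) × 2.519942 = 0.262494
Exact value: 0.262480
Error: 0.000014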